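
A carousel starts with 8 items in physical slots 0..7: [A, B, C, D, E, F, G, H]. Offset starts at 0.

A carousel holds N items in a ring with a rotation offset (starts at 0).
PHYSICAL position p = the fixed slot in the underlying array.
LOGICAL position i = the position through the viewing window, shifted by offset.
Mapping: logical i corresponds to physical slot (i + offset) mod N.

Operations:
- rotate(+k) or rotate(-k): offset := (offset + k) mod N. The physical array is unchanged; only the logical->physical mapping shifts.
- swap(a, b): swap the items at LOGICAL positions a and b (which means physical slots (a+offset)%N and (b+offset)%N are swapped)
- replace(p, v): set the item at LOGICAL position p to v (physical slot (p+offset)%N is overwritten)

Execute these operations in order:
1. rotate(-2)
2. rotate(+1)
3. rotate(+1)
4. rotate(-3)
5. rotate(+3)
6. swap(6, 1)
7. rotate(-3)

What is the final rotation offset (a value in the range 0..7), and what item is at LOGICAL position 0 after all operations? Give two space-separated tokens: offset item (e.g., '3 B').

Answer: 5 F

Derivation:
After op 1 (rotate(-2)): offset=6, physical=[A,B,C,D,E,F,G,H], logical=[G,H,A,B,C,D,E,F]
After op 2 (rotate(+1)): offset=7, physical=[A,B,C,D,E,F,G,H], logical=[H,A,B,C,D,E,F,G]
After op 3 (rotate(+1)): offset=0, physical=[A,B,C,D,E,F,G,H], logical=[A,B,C,D,E,F,G,H]
After op 4 (rotate(-3)): offset=5, physical=[A,B,C,D,E,F,G,H], logical=[F,G,H,A,B,C,D,E]
After op 5 (rotate(+3)): offset=0, physical=[A,B,C,D,E,F,G,H], logical=[A,B,C,D,E,F,G,H]
After op 6 (swap(6, 1)): offset=0, physical=[A,G,C,D,E,F,B,H], logical=[A,G,C,D,E,F,B,H]
After op 7 (rotate(-3)): offset=5, physical=[A,G,C,D,E,F,B,H], logical=[F,B,H,A,G,C,D,E]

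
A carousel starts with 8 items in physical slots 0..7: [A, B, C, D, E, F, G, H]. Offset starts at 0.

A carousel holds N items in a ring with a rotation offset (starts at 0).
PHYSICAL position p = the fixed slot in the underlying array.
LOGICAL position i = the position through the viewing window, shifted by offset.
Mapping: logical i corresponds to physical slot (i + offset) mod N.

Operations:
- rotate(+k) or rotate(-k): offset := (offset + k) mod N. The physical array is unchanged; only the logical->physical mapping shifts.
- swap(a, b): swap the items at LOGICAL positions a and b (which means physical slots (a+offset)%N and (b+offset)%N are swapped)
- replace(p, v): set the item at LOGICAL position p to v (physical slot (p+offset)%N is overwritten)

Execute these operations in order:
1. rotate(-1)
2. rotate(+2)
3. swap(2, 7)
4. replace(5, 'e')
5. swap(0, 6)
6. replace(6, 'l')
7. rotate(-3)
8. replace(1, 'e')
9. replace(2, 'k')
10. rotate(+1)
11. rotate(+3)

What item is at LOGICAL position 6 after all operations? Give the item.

After op 1 (rotate(-1)): offset=7, physical=[A,B,C,D,E,F,G,H], logical=[H,A,B,C,D,E,F,G]
After op 2 (rotate(+2)): offset=1, physical=[A,B,C,D,E,F,G,H], logical=[B,C,D,E,F,G,H,A]
After op 3 (swap(2, 7)): offset=1, physical=[D,B,C,A,E,F,G,H], logical=[B,C,A,E,F,G,H,D]
After op 4 (replace(5, 'e')): offset=1, physical=[D,B,C,A,E,F,e,H], logical=[B,C,A,E,F,e,H,D]
After op 5 (swap(0, 6)): offset=1, physical=[D,H,C,A,E,F,e,B], logical=[H,C,A,E,F,e,B,D]
After op 6 (replace(6, 'l')): offset=1, physical=[D,H,C,A,E,F,e,l], logical=[H,C,A,E,F,e,l,D]
After op 7 (rotate(-3)): offset=6, physical=[D,H,C,A,E,F,e,l], logical=[e,l,D,H,C,A,E,F]
After op 8 (replace(1, 'e')): offset=6, physical=[D,H,C,A,E,F,e,e], logical=[e,e,D,H,C,A,E,F]
After op 9 (replace(2, 'k')): offset=6, physical=[k,H,C,A,E,F,e,e], logical=[e,e,k,H,C,A,E,F]
After op 10 (rotate(+1)): offset=7, physical=[k,H,C,A,E,F,e,e], logical=[e,k,H,C,A,E,F,e]
After op 11 (rotate(+3)): offset=2, physical=[k,H,C,A,E,F,e,e], logical=[C,A,E,F,e,e,k,H]

Answer: k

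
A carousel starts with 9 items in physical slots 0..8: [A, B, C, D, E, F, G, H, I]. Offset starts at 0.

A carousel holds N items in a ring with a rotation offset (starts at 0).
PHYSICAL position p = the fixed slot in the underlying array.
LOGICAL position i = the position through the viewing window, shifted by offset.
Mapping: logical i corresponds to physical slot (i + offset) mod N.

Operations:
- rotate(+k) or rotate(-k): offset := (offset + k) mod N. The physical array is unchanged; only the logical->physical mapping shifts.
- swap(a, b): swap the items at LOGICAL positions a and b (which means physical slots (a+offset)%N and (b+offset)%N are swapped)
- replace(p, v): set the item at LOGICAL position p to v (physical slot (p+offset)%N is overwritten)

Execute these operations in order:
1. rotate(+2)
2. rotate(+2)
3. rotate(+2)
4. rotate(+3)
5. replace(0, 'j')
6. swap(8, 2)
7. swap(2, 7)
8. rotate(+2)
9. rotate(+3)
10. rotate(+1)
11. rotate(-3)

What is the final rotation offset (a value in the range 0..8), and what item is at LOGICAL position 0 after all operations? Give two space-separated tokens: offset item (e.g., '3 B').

Answer: 3 D

Derivation:
After op 1 (rotate(+2)): offset=2, physical=[A,B,C,D,E,F,G,H,I], logical=[C,D,E,F,G,H,I,A,B]
After op 2 (rotate(+2)): offset=4, physical=[A,B,C,D,E,F,G,H,I], logical=[E,F,G,H,I,A,B,C,D]
After op 3 (rotate(+2)): offset=6, physical=[A,B,C,D,E,F,G,H,I], logical=[G,H,I,A,B,C,D,E,F]
After op 4 (rotate(+3)): offset=0, physical=[A,B,C,D,E,F,G,H,I], logical=[A,B,C,D,E,F,G,H,I]
After op 5 (replace(0, 'j')): offset=0, physical=[j,B,C,D,E,F,G,H,I], logical=[j,B,C,D,E,F,G,H,I]
After op 6 (swap(8, 2)): offset=0, physical=[j,B,I,D,E,F,G,H,C], logical=[j,B,I,D,E,F,G,H,C]
After op 7 (swap(2, 7)): offset=0, physical=[j,B,H,D,E,F,G,I,C], logical=[j,B,H,D,E,F,G,I,C]
After op 8 (rotate(+2)): offset=2, physical=[j,B,H,D,E,F,G,I,C], logical=[H,D,E,F,G,I,C,j,B]
After op 9 (rotate(+3)): offset=5, physical=[j,B,H,D,E,F,G,I,C], logical=[F,G,I,C,j,B,H,D,E]
After op 10 (rotate(+1)): offset=6, physical=[j,B,H,D,E,F,G,I,C], logical=[G,I,C,j,B,H,D,E,F]
After op 11 (rotate(-3)): offset=3, physical=[j,B,H,D,E,F,G,I,C], logical=[D,E,F,G,I,C,j,B,H]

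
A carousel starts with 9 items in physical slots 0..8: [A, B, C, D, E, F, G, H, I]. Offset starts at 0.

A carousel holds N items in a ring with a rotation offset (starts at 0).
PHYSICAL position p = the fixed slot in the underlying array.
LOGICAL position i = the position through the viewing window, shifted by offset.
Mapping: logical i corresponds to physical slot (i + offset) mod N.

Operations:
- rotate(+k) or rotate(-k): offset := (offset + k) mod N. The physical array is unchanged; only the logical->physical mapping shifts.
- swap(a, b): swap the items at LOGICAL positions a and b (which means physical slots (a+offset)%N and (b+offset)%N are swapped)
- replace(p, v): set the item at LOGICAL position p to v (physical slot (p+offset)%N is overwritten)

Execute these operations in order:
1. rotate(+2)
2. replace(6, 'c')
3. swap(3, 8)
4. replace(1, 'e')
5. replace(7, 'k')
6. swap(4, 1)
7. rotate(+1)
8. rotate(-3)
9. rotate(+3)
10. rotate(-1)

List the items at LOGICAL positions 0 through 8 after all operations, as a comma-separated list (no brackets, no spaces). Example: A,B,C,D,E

After op 1 (rotate(+2)): offset=2, physical=[A,B,C,D,E,F,G,H,I], logical=[C,D,E,F,G,H,I,A,B]
After op 2 (replace(6, 'c')): offset=2, physical=[A,B,C,D,E,F,G,H,c], logical=[C,D,E,F,G,H,c,A,B]
After op 3 (swap(3, 8)): offset=2, physical=[A,F,C,D,E,B,G,H,c], logical=[C,D,E,B,G,H,c,A,F]
After op 4 (replace(1, 'e')): offset=2, physical=[A,F,C,e,E,B,G,H,c], logical=[C,e,E,B,G,H,c,A,F]
After op 5 (replace(7, 'k')): offset=2, physical=[k,F,C,e,E,B,G,H,c], logical=[C,e,E,B,G,H,c,k,F]
After op 6 (swap(4, 1)): offset=2, physical=[k,F,C,G,E,B,e,H,c], logical=[C,G,E,B,e,H,c,k,F]
After op 7 (rotate(+1)): offset=3, physical=[k,F,C,G,E,B,e,H,c], logical=[G,E,B,e,H,c,k,F,C]
After op 8 (rotate(-3)): offset=0, physical=[k,F,C,G,E,B,e,H,c], logical=[k,F,C,G,E,B,e,H,c]
After op 9 (rotate(+3)): offset=3, physical=[k,F,C,G,E,B,e,H,c], logical=[G,E,B,e,H,c,k,F,C]
After op 10 (rotate(-1)): offset=2, physical=[k,F,C,G,E,B,e,H,c], logical=[C,G,E,B,e,H,c,k,F]

Answer: C,G,E,B,e,H,c,k,F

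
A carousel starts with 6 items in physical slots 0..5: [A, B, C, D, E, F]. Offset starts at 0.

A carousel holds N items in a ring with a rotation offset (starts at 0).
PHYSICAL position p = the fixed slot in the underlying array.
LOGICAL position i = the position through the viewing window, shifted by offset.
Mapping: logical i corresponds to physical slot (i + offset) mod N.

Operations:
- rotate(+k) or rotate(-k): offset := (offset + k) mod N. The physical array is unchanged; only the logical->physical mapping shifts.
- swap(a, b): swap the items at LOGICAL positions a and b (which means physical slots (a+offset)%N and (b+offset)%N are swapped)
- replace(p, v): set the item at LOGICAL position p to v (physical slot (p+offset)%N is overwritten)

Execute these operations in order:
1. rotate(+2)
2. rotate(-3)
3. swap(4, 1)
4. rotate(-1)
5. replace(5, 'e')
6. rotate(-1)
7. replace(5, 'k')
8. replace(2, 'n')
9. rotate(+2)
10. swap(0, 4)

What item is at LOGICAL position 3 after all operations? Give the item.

Answer: k

Derivation:
After op 1 (rotate(+2)): offset=2, physical=[A,B,C,D,E,F], logical=[C,D,E,F,A,B]
After op 2 (rotate(-3)): offset=5, physical=[A,B,C,D,E,F], logical=[F,A,B,C,D,E]
After op 3 (swap(4, 1)): offset=5, physical=[D,B,C,A,E,F], logical=[F,D,B,C,A,E]
After op 4 (rotate(-1)): offset=4, physical=[D,B,C,A,E,F], logical=[E,F,D,B,C,A]
After op 5 (replace(5, 'e')): offset=4, physical=[D,B,C,e,E,F], logical=[E,F,D,B,C,e]
After op 6 (rotate(-1)): offset=3, physical=[D,B,C,e,E,F], logical=[e,E,F,D,B,C]
After op 7 (replace(5, 'k')): offset=3, physical=[D,B,k,e,E,F], logical=[e,E,F,D,B,k]
After op 8 (replace(2, 'n')): offset=3, physical=[D,B,k,e,E,n], logical=[e,E,n,D,B,k]
After op 9 (rotate(+2)): offset=5, physical=[D,B,k,e,E,n], logical=[n,D,B,k,e,E]
After op 10 (swap(0, 4)): offset=5, physical=[D,B,k,n,E,e], logical=[e,D,B,k,n,E]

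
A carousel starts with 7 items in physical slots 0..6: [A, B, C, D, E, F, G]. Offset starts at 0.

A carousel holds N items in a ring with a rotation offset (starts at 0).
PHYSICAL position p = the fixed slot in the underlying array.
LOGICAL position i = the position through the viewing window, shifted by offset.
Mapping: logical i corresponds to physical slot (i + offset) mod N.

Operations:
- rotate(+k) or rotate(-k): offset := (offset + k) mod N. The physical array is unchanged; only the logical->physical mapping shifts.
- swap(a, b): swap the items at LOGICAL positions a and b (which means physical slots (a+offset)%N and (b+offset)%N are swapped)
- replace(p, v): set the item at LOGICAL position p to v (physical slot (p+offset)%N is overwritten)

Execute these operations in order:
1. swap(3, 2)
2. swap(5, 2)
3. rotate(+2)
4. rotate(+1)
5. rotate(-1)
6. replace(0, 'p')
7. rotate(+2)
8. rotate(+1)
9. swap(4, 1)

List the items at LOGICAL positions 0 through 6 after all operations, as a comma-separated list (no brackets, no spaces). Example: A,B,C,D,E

Answer: D,p,A,B,G,C,E

Derivation:
After op 1 (swap(3, 2)): offset=0, physical=[A,B,D,C,E,F,G], logical=[A,B,D,C,E,F,G]
After op 2 (swap(5, 2)): offset=0, physical=[A,B,F,C,E,D,G], logical=[A,B,F,C,E,D,G]
After op 3 (rotate(+2)): offset=2, physical=[A,B,F,C,E,D,G], logical=[F,C,E,D,G,A,B]
After op 4 (rotate(+1)): offset=3, physical=[A,B,F,C,E,D,G], logical=[C,E,D,G,A,B,F]
After op 5 (rotate(-1)): offset=2, physical=[A,B,F,C,E,D,G], logical=[F,C,E,D,G,A,B]
After op 6 (replace(0, 'p')): offset=2, physical=[A,B,p,C,E,D,G], logical=[p,C,E,D,G,A,B]
After op 7 (rotate(+2)): offset=4, physical=[A,B,p,C,E,D,G], logical=[E,D,G,A,B,p,C]
After op 8 (rotate(+1)): offset=5, physical=[A,B,p,C,E,D,G], logical=[D,G,A,B,p,C,E]
After op 9 (swap(4, 1)): offset=5, physical=[A,B,G,C,E,D,p], logical=[D,p,A,B,G,C,E]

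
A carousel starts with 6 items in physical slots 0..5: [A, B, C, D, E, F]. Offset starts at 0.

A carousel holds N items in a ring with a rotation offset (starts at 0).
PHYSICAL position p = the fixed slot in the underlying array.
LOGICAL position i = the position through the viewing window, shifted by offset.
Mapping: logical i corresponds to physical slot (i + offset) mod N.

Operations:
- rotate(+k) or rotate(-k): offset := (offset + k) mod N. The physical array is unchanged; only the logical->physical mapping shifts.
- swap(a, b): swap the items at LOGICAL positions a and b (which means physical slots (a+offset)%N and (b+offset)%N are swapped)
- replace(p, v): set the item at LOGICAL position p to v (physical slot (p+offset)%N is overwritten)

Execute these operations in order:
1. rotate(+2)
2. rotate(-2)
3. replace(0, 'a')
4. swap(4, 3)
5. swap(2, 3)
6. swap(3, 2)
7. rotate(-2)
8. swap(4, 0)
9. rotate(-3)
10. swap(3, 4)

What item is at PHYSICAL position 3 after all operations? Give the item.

After op 1 (rotate(+2)): offset=2, physical=[A,B,C,D,E,F], logical=[C,D,E,F,A,B]
After op 2 (rotate(-2)): offset=0, physical=[A,B,C,D,E,F], logical=[A,B,C,D,E,F]
After op 3 (replace(0, 'a')): offset=0, physical=[a,B,C,D,E,F], logical=[a,B,C,D,E,F]
After op 4 (swap(4, 3)): offset=0, physical=[a,B,C,E,D,F], logical=[a,B,C,E,D,F]
After op 5 (swap(2, 3)): offset=0, physical=[a,B,E,C,D,F], logical=[a,B,E,C,D,F]
After op 6 (swap(3, 2)): offset=0, physical=[a,B,C,E,D,F], logical=[a,B,C,E,D,F]
After op 7 (rotate(-2)): offset=4, physical=[a,B,C,E,D,F], logical=[D,F,a,B,C,E]
After op 8 (swap(4, 0)): offset=4, physical=[a,B,D,E,C,F], logical=[C,F,a,B,D,E]
After op 9 (rotate(-3)): offset=1, physical=[a,B,D,E,C,F], logical=[B,D,E,C,F,a]
After op 10 (swap(3, 4)): offset=1, physical=[a,B,D,E,F,C], logical=[B,D,E,F,C,a]

Answer: E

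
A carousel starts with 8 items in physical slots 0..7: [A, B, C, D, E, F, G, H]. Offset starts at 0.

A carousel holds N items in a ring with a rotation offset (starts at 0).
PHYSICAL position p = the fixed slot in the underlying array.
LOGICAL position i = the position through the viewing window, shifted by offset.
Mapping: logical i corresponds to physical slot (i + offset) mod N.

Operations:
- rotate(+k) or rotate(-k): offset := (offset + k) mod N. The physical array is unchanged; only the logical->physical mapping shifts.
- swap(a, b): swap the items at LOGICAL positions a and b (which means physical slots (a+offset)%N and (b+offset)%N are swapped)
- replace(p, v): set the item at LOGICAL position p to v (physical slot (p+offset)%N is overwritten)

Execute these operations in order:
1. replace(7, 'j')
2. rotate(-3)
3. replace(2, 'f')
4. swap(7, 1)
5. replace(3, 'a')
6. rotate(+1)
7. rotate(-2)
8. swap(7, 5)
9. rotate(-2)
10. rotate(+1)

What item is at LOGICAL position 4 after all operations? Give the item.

After op 1 (replace(7, 'j')): offset=0, physical=[A,B,C,D,E,F,G,j], logical=[A,B,C,D,E,F,G,j]
After op 2 (rotate(-3)): offset=5, physical=[A,B,C,D,E,F,G,j], logical=[F,G,j,A,B,C,D,E]
After op 3 (replace(2, 'f')): offset=5, physical=[A,B,C,D,E,F,G,f], logical=[F,G,f,A,B,C,D,E]
After op 4 (swap(7, 1)): offset=5, physical=[A,B,C,D,G,F,E,f], logical=[F,E,f,A,B,C,D,G]
After op 5 (replace(3, 'a')): offset=5, physical=[a,B,C,D,G,F,E,f], logical=[F,E,f,a,B,C,D,G]
After op 6 (rotate(+1)): offset=6, physical=[a,B,C,D,G,F,E,f], logical=[E,f,a,B,C,D,G,F]
After op 7 (rotate(-2)): offset=4, physical=[a,B,C,D,G,F,E,f], logical=[G,F,E,f,a,B,C,D]
After op 8 (swap(7, 5)): offset=4, physical=[a,D,C,B,G,F,E,f], logical=[G,F,E,f,a,D,C,B]
After op 9 (rotate(-2)): offset=2, physical=[a,D,C,B,G,F,E,f], logical=[C,B,G,F,E,f,a,D]
After op 10 (rotate(+1)): offset=3, physical=[a,D,C,B,G,F,E,f], logical=[B,G,F,E,f,a,D,C]

Answer: f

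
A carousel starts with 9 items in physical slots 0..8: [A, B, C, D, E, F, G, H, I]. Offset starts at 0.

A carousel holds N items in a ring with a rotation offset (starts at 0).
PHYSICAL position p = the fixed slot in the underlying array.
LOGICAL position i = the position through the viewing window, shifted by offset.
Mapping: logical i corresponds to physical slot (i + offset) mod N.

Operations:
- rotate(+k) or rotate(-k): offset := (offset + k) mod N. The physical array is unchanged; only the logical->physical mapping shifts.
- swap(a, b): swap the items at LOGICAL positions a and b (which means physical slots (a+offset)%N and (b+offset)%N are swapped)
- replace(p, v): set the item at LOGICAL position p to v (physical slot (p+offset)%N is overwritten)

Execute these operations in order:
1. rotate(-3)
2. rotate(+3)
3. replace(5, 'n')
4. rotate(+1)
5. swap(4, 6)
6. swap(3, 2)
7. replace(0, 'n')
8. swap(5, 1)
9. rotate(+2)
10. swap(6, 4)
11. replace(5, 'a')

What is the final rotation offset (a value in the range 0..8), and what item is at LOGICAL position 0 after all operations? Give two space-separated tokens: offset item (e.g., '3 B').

Answer: 3 E

Derivation:
After op 1 (rotate(-3)): offset=6, physical=[A,B,C,D,E,F,G,H,I], logical=[G,H,I,A,B,C,D,E,F]
After op 2 (rotate(+3)): offset=0, physical=[A,B,C,D,E,F,G,H,I], logical=[A,B,C,D,E,F,G,H,I]
After op 3 (replace(5, 'n')): offset=0, physical=[A,B,C,D,E,n,G,H,I], logical=[A,B,C,D,E,n,G,H,I]
After op 4 (rotate(+1)): offset=1, physical=[A,B,C,D,E,n,G,H,I], logical=[B,C,D,E,n,G,H,I,A]
After op 5 (swap(4, 6)): offset=1, physical=[A,B,C,D,E,H,G,n,I], logical=[B,C,D,E,H,G,n,I,A]
After op 6 (swap(3, 2)): offset=1, physical=[A,B,C,E,D,H,G,n,I], logical=[B,C,E,D,H,G,n,I,A]
After op 7 (replace(0, 'n')): offset=1, physical=[A,n,C,E,D,H,G,n,I], logical=[n,C,E,D,H,G,n,I,A]
After op 8 (swap(5, 1)): offset=1, physical=[A,n,G,E,D,H,C,n,I], logical=[n,G,E,D,H,C,n,I,A]
After op 9 (rotate(+2)): offset=3, physical=[A,n,G,E,D,H,C,n,I], logical=[E,D,H,C,n,I,A,n,G]
After op 10 (swap(6, 4)): offset=3, physical=[n,n,G,E,D,H,C,A,I], logical=[E,D,H,C,A,I,n,n,G]
After op 11 (replace(5, 'a')): offset=3, physical=[n,n,G,E,D,H,C,A,a], logical=[E,D,H,C,A,a,n,n,G]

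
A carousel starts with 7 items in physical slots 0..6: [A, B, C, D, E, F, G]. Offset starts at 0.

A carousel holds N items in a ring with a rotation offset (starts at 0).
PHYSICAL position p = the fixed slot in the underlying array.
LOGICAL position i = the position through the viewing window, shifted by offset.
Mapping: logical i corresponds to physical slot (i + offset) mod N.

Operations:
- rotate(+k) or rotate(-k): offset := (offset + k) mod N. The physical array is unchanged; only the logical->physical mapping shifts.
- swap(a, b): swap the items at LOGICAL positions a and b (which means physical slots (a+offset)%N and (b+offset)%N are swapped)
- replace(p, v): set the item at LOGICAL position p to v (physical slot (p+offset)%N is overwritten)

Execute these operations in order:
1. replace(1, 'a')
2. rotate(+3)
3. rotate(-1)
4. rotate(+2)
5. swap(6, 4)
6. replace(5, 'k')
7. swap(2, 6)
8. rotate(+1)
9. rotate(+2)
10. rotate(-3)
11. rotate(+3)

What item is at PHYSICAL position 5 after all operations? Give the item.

Answer: F

Derivation:
After op 1 (replace(1, 'a')): offset=0, physical=[A,a,C,D,E,F,G], logical=[A,a,C,D,E,F,G]
After op 2 (rotate(+3)): offset=3, physical=[A,a,C,D,E,F,G], logical=[D,E,F,G,A,a,C]
After op 3 (rotate(-1)): offset=2, physical=[A,a,C,D,E,F,G], logical=[C,D,E,F,G,A,a]
After op 4 (rotate(+2)): offset=4, physical=[A,a,C,D,E,F,G], logical=[E,F,G,A,a,C,D]
After op 5 (swap(6, 4)): offset=4, physical=[A,D,C,a,E,F,G], logical=[E,F,G,A,D,C,a]
After op 6 (replace(5, 'k')): offset=4, physical=[A,D,k,a,E,F,G], logical=[E,F,G,A,D,k,a]
After op 7 (swap(2, 6)): offset=4, physical=[A,D,k,G,E,F,a], logical=[E,F,a,A,D,k,G]
After op 8 (rotate(+1)): offset=5, physical=[A,D,k,G,E,F,a], logical=[F,a,A,D,k,G,E]
After op 9 (rotate(+2)): offset=0, physical=[A,D,k,G,E,F,a], logical=[A,D,k,G,E,F,a]
After op 10 (rotate(-3)): offset=4, physical=[A,D,k,G,E,F,a], logical=[E,F,a,A,D,k,G]
After op 11 (rotate(+3)): offset=0, physical=[A,D,k,G,E,F,a], logical=[A,D,k,G,E,F,a]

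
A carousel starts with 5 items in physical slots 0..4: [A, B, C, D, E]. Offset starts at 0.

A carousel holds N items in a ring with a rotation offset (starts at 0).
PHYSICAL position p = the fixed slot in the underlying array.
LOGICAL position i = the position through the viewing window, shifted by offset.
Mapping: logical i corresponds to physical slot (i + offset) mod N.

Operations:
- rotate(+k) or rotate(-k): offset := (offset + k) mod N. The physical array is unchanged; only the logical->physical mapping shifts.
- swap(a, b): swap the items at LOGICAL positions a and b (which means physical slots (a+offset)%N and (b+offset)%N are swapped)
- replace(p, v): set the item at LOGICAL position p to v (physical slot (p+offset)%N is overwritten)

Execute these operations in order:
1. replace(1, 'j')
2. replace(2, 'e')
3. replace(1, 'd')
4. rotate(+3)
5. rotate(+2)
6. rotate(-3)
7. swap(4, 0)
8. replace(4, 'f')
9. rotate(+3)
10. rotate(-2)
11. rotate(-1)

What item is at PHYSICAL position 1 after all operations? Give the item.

Answer: f

Derivation:
After op 1 (replace(1, 'j')): offset=0, physical=[A,j,C,D,E], logical=[A,j,C,D,E]
After op 2 (replace(2, 'e')): offset=0, physical=[A,j,e,D,E], logical=[A,j,e,D,E]
After op 3 (replace(1, 'd')): offset=0, physical=[A,d,e,D,E], logical=[A,d,e,D,E]
After op 4 (rotate(+3)): offset=3, physical=[A,d,e,D,E], logical=[D,E,A,d,e]
After op 5 (rotate(+2)): offset=0, physical=[A,d,e,D,E], logical=[A,d,e,D,E]
After op 6 (rotate(-3)): offset=2, physical=[A,d,e,D,E], logical=[e,D,E,A,d]
After op 7 (swap(4, 0)): offset=2, physical=[A,e,d,D,E], logical=[d,D,E,A,e]
After op 8 (replace(4, 'f')): offset=2, physical=[A,f,d,D,E], logical=[d,D,E,A,f]
After op 9 (rotate(+3)): offset=0, physical=[A,f,d,D,E], logical=[A,f,d,D,E]
After op 10 (rotate(-2)): offset=3, physical=[A,f,d,D,E], logical=[D,E,A,f,d]
After op 11 (rotate(-1)): offset=2, physical=[A,f,d,D,E], logical=[d,D,E,A,f]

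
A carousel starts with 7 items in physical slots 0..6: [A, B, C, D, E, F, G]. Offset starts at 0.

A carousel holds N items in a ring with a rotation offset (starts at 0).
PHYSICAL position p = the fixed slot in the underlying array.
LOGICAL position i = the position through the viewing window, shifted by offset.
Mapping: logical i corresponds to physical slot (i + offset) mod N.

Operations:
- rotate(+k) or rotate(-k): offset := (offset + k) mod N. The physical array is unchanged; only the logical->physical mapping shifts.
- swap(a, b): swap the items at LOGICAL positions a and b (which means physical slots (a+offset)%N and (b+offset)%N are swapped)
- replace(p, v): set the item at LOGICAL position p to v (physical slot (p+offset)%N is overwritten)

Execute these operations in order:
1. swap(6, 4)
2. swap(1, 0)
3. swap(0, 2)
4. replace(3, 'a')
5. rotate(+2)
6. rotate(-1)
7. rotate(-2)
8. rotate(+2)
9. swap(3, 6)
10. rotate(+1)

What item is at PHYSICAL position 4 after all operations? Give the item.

After op 1 (swap(6, 4)): offset=0, physical=[A,B,C,D,G,F,E], logical=[A,B,C,D,G,F,E]
After op 2 (swap(1, 0)): offset=0, physical=[B,A,C,D,G,F,E], logical=[B,A,C,D,G,F,E]
After op 3 (swap(0, 2)): offset=0, physical=[C,A,B,D,G,F,E], logical=[C,A,B,D,G,F,E]
After op 4 (replace(3, 'a')): offset=0, physical=[C,A,B,a,G,F,E], logical=[C,A,B,a,G,F,E]
After op 5 (rotate(+2)): offset=2, physical=[C,A,B,a,G,F,E], logical=[B,a,G,F,E,C,A]
After op 6 (rotate(-1)): offset=1, physical=[C,A,B,a,G,F,E], logical=[A,B,a,G,F,E,C]
After op 7 (rotate(-2)): offset=6, physical=[C,A,B,a,G,F,E], logical=[E,C,A,B,a,G,F]
After op 8 (rotate(+2)): offset=1, physical=[C,A,B,a,G,F,E], logical=[A,B,a,G,F,E,C]
After op 9 (swap(3, 6)): offset=1, physical=[G,A,B,a,C,F,E], logical=[A,B,a,C,F,E,G]
After op 10 (rotate(+1)): offset=2, physical=[G,A,B,a,C,F,E], logical=[B,a,C,F,E,G,A]

Answer: C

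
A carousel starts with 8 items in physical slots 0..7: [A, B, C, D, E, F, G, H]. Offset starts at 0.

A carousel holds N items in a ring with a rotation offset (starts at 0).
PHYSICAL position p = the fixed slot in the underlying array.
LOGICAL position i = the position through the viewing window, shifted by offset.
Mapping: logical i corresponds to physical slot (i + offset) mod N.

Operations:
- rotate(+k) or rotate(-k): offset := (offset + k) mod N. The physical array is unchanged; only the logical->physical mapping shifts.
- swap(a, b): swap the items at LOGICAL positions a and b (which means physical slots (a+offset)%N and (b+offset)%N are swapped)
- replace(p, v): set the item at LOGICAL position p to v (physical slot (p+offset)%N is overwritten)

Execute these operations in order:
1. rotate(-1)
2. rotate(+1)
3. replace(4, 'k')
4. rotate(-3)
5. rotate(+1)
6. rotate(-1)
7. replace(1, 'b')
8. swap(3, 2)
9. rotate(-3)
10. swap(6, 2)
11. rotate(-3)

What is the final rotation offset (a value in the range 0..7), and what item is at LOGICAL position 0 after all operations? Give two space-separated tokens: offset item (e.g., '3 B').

After op 1 (rotate(-1)): offset=7, physical=[A,B,C,D,E,F,G,H], logical=[H,A,B,C,D,E,F,G]
After op 2 (rotate(+1)): offset=0, physical=[A,B,C,D,E,F,G,H], logical=[A,B,C,D,E,F,G,H]
After op 3 (replace(4, 'k')): offset=0, physical=[A,B,C,D,k,F,G,H], logical=[A,B,C,D,k,F,G,H]
After op 4 (rotate(-3)): offset=5, physical=[A,B,C,D,k,F,G,H], logical=[F,G,H,A,B,C,D,k]
After op 5 (rotate(+1)): offset=6, physical=[A,B,C,D,k,F,G,H], logical=[G,H,A,B,C,D,k,F]
After op 6 (rotate(-1)): offset=5, physical=[A,B,C,D,k,F,G,H], logical=[F,G,H,A,B,C,D,k]
After op 7 (replace(1, 'b')): offset=5, physical=[A,B,C,D,k,F,b,H], logical=[F,b,H,A,B,C,D,k]
After op 8 (swap(3, 2)): offset=5, physical=[H,B,C,D,k,F,b,A], logical=[F,b,A,H,B,C,D,k]
After op 9 (rotate(-3)): offset=2, physical=[H,B,C,D,k,F,b,A], logical=[C,D,k,F,b,A,H,B]
After op 10 (swap(6, 2)): offset=2, physical=[k,B,C,D,H,F,b,A], logical=[C,D,H,F,b,A,k,B]
After op 11 (rotate(-3)): offset=7, physical=[k,B,C,D,H,F,b,A], logical=[A,k,B,C,D,H,F,b]

Answer: 7 A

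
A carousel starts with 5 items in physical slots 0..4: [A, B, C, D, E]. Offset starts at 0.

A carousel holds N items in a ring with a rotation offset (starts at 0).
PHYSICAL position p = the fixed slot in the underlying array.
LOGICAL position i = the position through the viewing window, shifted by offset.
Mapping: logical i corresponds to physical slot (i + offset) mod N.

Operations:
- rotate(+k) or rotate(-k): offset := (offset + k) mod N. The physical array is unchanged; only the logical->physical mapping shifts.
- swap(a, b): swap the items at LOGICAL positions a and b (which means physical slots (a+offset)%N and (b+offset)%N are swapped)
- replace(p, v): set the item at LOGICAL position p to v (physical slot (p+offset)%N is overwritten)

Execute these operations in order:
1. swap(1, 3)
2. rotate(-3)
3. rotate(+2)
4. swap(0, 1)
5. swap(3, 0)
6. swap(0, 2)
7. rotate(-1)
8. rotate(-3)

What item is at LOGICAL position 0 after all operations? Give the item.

Answer: E

Derivation:
After op 1 (swap(1, 3)): offset=0, physical=[A,D,C,B,E], logical=[A,D,C,B,E]
After op 2 (rotate(-3)): offset=2, physical=[A,D,C,B,E], logical=[C,B,E,A,D]
After op 3 (rotate(+2)): offset=4, physical=[A,D,C,B,E], logical=[E,A,D,C,B]
After op 4 (swap(0, 1)): offset=4, physical=[E,D,C,B,A], logical=[A,E,D,C,B]
After op 5 (swap(3, 0)): offset=4, physical=[E,D,A,B,C], logical=[C,E,D,A,B]
After op 6 (swap(0, 2)): offset=4, physical=[E,C,A,B,D], logical=[D,E,C,A,B]
After op 7 (rotate(-1)): offset=3, physical=[E,C,A,B,D], logical=[B,D,E,C,A]
After op 8 (rotate(-3)): offset=0, physical=[E,C,A,B,D], logical=[E,C,A,B,D]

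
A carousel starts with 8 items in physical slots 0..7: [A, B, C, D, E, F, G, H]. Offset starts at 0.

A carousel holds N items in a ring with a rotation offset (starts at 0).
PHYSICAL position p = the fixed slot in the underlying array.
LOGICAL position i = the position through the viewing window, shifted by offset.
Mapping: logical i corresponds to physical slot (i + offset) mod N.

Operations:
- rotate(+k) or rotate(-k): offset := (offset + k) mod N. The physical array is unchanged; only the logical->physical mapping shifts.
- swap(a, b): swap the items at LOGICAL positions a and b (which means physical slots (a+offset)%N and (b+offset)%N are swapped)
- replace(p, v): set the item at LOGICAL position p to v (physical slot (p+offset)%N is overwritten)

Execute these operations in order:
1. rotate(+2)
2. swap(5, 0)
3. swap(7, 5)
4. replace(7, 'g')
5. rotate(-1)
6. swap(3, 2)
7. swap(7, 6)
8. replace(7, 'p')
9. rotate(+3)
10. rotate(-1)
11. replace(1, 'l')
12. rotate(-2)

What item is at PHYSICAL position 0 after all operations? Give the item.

After op 1 (rotate(+2)): offset=2, physical=[A,B,C,D,E,F,G,H], logical=[C,D,E,F,G,H,A,B]
After op 2 (swap(5, 0)): offset=2, physical=[A,B,H,D,E,F,G,C], logical=[H,D,E,F,G,C,A,B]
After op 3 (swap(7, 5)): offset=2, physical=[A,C,H,D,E,F,G,B], logical=[H,D,E,F,G,B,A,C]
After op 4 (replace(7, 'g')): offset=2, physical=[A,g,H,D,E,F,G,B], logical=[H,D,E,F,G,B,A,g]
After op 5 (rotate(-1)): offset=1, physical=[A,g,H,D,E,F,G,B], logical=[g,H,D,E,F,G,B,A]
After op 6 (swap(3, 2)): offset=1, physical=[A,g,H,E,D,F,G,B], logical=[g,H,E,D,F,G,B,A]
After op 7 (swap(7, 6)): offset=1, physical=[B,g,H,E,D,F,G,A], logical=[g,H,E,D,F,G,A,B]
After op 8 (replace(7, 'p')): offset=1, physical=[p,g,H,E,D,F,G,A], logical=[g,H,E,D,F,G,A,p]
After op 9 (rotate(+3)): offset=4, physical=[p,g,H,E,D,F,G,A], logical=[D,F,G,A,p,g,H,E]
After op 10 (rotate(-1)): offset=3, physical=[p,g,H,E,D,F,G,A], logical=[E,D,F,G,A,p,g,H]
After op 11 (replace(1, 'l')): offset=3, physical=[p,g,H,E,l,F,G,A], logical=[E,l,F,G,A,p,g,H]
After op 12 (rotate(-2)): offset=1, physical=[p,g,H,E,l,F,G,A], logical=[g,H,E,l,F,G,A,p]

Answer: p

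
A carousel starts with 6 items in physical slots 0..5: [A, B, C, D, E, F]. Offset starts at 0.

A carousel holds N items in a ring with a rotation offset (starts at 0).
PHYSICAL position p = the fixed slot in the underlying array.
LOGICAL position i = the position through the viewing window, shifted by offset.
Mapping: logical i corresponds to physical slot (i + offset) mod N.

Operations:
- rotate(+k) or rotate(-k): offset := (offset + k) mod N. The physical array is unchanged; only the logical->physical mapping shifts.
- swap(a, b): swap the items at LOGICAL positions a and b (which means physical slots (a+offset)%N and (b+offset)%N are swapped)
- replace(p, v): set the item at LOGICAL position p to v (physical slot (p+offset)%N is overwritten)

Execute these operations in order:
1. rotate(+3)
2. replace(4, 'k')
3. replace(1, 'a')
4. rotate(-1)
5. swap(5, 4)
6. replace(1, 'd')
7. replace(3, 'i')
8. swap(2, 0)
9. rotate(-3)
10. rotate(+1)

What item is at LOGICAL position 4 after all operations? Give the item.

After op 1 (rotate(+3)): offset=3, physical=[A,B,C,D,E,F], logical=[D,E,F,A,B,C]
After op 2 (replace(4, 'k')): offset=3, physical=[A,k,C,D,E,F], logical=[D,E,F,A,k,C]
After op 3 (replace(1, 'a')): offset=3, physical=[A,k,C,D,a,F], logical=[D,a,F,A,k,C]
After op 4 (rotate(-1)): offset=2, physical=[A,k,C,D,a,F], logical=[C,D,a,F,A,k]
After op 5 (swap(5, 4)): offset=2, physical=[k,A,C,D,a,F], logical=[C,D,a,F,k,A]
After op 6 (replace(1, 'd')): offset=2, physical=[k,A,C,d,a,F], logical=[C,d,a,F,k,A]
After op 7 (replace(3, 'i')): offset=2, physical=[k,A,C,d,a,i], logical=[C,d,a,i,k,A]
After op 8 (swap(2, 0)): offset=2, physical=[k,A,a,d,C,i], logical=[a,d,C,i,k,A]
After op 9 (rotate(-3)): offset=5, physical=[k,A,a,d,C,i], logical=[i,k,A,a,d,C]
After op 10 (rotate(+1)): offset=0, physical=[k,A,a,d,C,i], logical=[k,A,a,d,C,i]

Answer: C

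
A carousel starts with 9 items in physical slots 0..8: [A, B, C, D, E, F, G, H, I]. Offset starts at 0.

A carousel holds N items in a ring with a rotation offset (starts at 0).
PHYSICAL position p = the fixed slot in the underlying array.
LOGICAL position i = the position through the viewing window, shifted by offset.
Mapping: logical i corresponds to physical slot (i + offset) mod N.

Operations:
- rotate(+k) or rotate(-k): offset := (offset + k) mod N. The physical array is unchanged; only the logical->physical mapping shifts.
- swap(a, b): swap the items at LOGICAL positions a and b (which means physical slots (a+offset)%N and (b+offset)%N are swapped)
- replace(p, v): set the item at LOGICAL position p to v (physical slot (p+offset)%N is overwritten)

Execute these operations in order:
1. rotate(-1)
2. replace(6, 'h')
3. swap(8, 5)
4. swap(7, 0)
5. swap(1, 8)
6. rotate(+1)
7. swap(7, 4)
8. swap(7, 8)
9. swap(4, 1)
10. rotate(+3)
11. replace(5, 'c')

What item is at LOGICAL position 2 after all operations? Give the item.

After op 1 (rotate(-1)): offset=8, physical=[A,B,C,D,E,F,G,H,I], logical=[I,A,B,C,D,E,F,G,H]
After op 2 (replace(6, 'h')): offset=8, physical=[A,B,C,D,E,h,G,H,I], logical=[I,A,B,C,D,E,h,G,H]
After op 3 (swap(8, 5)): offset=8, physical=[A,B,C,D,H,h,G,E,I], logical=[I,A,B,C,D,H,h,G,E]
After op 4 (swap(7, 0)): offset=8, physical=[A,B,C,D,H,h,I,E,G], logical=[G,A,B,C,D,H,h,I,E]
After op 5 (swap(1, 8)): offset=8, physical=[E,B,C,D,H,h,I,A,G], logical=[G,E,B,C,D,H,h,I,A]
After op 6 (rotate(+1)): offset=0, physical=[E,B,C,D,H,h,I,A,G], logical=[E,B,C,D,H,h,I,A,G]
After op 7 (swap(7, 4)): offset=0, physical=[E,B,C,D,A,h,I,H,G], logical=[E,B,C,D,A,h,I,H,G]
After op 8 (swap(7, 8)): offset=0, physical=[E,B,C,D,A,h,I,G,H], logical=[E,B,C,D,A,h,I,G,H]
After op 9 (swap(4, 1)): offset=0, physical=[E,A,C,D,B,h,I,G,H], logical=[E,A,C,D,B,h,I,G,H]
After op 10 (rotate(+3)): offset=3, physical=[E,A,C,D,B,h,I,G,H], logical=[D,B,h,I,G,H,E,A,C]
After op 11 (replace(5, 'c')): offset=3, physical=[E,A,C,D,B,h,I,G,c], logical=[D,B,h,I,G,c,E,A,C]

Answer: h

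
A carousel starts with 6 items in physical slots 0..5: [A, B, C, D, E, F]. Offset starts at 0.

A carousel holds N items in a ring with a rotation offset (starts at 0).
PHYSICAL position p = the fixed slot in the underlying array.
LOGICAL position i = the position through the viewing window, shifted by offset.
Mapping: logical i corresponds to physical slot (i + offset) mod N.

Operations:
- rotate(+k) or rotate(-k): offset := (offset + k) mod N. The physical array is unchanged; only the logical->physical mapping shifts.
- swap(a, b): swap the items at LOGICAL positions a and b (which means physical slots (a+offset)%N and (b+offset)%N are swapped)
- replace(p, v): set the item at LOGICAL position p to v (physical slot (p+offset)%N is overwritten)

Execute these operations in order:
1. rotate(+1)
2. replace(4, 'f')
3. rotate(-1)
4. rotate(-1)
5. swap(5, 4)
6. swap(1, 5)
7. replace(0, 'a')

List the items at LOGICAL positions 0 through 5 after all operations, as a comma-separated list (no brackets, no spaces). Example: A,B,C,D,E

After op 1 (rotate(+1)): offset=1, physical=[A,B,C,D,E,F], logical=[B,C,D,E,F,A]
After op 2 (replace(4, 'f')): offset=1, physical=[A,B,C,D,E,f], logical=[B,C,D,E,f,A]
After op 3 (rotate(-1)): offset=0, physical=[A,B,C,D,E,f], logical=[A,B,C,D,E,f]
After op 4 (rotate(-1)): offset=5, physical=[A,B,C,D,E,f], logical=[f,A,B,C,D,E]
After op 5 (swap(5, 4)): offset=5, physical=[A,B,C,E,D,f], logical=[f,A,B,C,E,D]
After op 6 (swap(1, 5)): offset=5, physical=[D,B,C,E,A,f], logical=[f,D,B,C,E,A]
After op 7 (replace(0, 'a')): offset=5, physical=[D,B,C,E,A,a], logical=[a,D,B,C,E,A]

Answer: a,D,B,C,E,A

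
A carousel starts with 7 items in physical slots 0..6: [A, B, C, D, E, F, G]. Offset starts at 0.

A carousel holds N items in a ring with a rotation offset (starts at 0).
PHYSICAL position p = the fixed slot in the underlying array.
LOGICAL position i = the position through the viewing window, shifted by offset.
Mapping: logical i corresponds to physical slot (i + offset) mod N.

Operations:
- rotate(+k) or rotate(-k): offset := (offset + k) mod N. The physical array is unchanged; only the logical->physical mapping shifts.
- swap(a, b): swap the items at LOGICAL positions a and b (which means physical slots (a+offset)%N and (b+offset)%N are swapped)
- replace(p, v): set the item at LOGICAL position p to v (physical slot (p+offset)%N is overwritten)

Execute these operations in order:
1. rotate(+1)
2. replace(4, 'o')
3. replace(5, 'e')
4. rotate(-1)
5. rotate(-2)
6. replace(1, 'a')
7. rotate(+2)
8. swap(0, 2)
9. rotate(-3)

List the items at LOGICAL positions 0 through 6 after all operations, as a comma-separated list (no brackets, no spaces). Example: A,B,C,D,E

Answer: E,o,a,C,B,A,D

Derivation:
After op 1 (rotate(+1)): offset=1, physical=[A,B,C,D,E,F,G], logical=[B,C,D,E,F,G,A]
After op 2 (replace(4, 'o')): offset=1, physical=[A,B,C,D,E,o,G], logical=[B,C,D,E,o,G,A]
After op 3 (replace(5, 'e')): offset=1, physical=[A,B,C,D,E,o,e], logical=[B,C,D,E,o,e,A]
After op 4 (rotate(-1)): offset=0, physical=[A,B,C,D,E,o,e], logical=[A,B,C,D,E,o,e]
After op 5 (rotate(-2)): offset=5, physical=[A,B,C,D,E,o,e], logical=[o,e,A,B,C,D,E]
After op 6 (replace(1, 'a')): offset=5, physical=[A,B,C,D,E,o,a], logical=[o,a,A,B,C,D,E]
After op 7 (rotate(+2)): offset=0, physical=[A,B,C,D,E,o,a], logical=[A,B,C,D,E,o,a]
After op 8 (swap(0, 2)): offset=0, physical=[C,B,A,D,E,o,a], logical=[C,B,A,D,E,o,a]
After op 9 (rotate(-3)): offset=4, physical=[C,B,A,D,E,o,a], logical=[E,o,a,C,B,A,D]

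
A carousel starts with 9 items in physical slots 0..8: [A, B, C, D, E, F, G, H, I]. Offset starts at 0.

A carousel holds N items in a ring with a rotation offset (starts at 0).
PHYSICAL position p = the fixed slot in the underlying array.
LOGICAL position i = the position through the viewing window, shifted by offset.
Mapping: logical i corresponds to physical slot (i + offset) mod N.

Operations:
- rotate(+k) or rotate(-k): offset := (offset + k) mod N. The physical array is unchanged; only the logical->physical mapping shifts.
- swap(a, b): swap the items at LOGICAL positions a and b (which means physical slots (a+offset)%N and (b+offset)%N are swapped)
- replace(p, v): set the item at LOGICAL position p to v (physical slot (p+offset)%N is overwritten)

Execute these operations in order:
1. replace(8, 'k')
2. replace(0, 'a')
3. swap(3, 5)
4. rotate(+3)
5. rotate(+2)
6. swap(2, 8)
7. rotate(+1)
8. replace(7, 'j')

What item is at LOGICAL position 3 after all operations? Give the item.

After op 1 (replace(8, 'k')): offset=0, physical=[A,B,C,D,E,F,G,H,k], logical=[A,B,C,D,E,F,G,H,k]
After op 2 (replace(0, 'a')): offset=0, physical=[a,B,C,D,E,F,G,H,k], logical=[a,B,C,D,E,F,G,H,k]
After op 3 (swap(3, 5)): offset=0, physical=[a,B,C,F,E,D,G,H,k], logical=[a,B,C,F,E,D,G,H,k]
After op 4 (rotate(+3)): offset=3, physical=[a,B,C,F,E,D,G,H,k], logical=[F,E,D,G,H,k,a,B,C]
After op 5 (rotate(+2)): offset=5, physical=[a,B,C,F,E,D,G,H,k], logical=[D,G,H,k,a,B,C,F,E]
After op 6 (swap(2, 8)): offset=5, physical=[a,B,C,F,H,D,G,E,k], logical=[D,G,E,k,a,B,C,F,H]
After op 7 (rotate(+1)): offset=6, physical=[a,B,C,F,H,D,G,E,k], logical=[G,E,k,a,B,C,F,H,D]
After op 8 (replace(7, 'j')): offset=6, physical=[a,B,C,F,j,D,G,E,k], logical=[G,E,k,a,B,C,F,j,D]

Answer: a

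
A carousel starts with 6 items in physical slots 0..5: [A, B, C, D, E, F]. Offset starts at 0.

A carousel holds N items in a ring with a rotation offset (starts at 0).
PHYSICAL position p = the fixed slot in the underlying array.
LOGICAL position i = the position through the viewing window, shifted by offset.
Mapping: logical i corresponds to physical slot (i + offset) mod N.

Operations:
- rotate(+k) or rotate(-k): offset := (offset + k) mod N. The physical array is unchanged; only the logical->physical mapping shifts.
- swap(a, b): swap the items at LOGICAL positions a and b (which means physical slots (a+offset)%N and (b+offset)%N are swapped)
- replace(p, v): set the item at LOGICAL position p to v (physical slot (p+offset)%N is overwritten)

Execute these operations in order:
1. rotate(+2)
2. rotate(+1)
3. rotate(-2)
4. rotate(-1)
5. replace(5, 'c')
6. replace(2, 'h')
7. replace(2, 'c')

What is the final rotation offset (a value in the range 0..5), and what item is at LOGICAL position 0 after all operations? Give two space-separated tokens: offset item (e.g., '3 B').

After op 1 (rotate(+2)): offset=2, physical=[A,B,C,D,E,F], logical=[C,D,E,F,A,B]
After op 2 (rotate(+1)): offset=3, physical=[A,B,C,D,E,F], logical=[D,E,F,A,B,C]
After op 3 (rotate(-2)): offset=1, physical=[A,B,C,D,E,F], logical=[B,C,D,E,F,A]
After op 4 (rotate(-1)): offset=0, physical=[A,B,C,D,E,F], logical=[A,B,C,D,E,F]
After op 5 (replace(5, 'c')): offset=0, physical=[A,B,C,D,E,c], logical=[A,B,C,D,E,c]
After op 6 (replace(2, 'h')): offset=0, physical=[A,B,h,D,E,c], logical=[A,B,h,D,E,c]
After op 7 (replace(2, 'c')): offset=0, physical=[A,B,c,D,E,c], logical=[A,B,c,D,E,c]

Answer: 0 A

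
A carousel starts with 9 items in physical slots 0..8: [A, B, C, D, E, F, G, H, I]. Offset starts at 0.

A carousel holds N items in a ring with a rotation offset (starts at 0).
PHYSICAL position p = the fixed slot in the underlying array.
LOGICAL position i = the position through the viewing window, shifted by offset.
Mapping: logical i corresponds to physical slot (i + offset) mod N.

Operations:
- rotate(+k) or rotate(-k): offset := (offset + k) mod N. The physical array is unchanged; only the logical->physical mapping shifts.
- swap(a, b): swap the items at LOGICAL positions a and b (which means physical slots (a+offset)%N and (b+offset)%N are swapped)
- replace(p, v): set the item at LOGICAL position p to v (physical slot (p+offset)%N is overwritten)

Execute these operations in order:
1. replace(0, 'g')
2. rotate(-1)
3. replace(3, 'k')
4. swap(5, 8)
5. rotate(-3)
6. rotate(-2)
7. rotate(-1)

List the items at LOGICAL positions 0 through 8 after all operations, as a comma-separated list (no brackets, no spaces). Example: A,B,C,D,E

After op 1 (replace(0, 'g')): offset=0, physical=[g,B,C,D,E,F,G,H,I], logical=[g,B,C,D,E,F,G,H,I]
After op 2 (rotate(-1)): offset=8, physical=[g,B,C,D,E,F,G,H,I], logical=[I,g,B,C,D,E,F,G,H]
After op 3 (replace(3, 'k')): offset=8, physical=[g,B,k,D,E,F,G,H,I], logical=[I,g,B,k,D,E,F,G,H]
After op 4 (swap(5, 8)): offset=8, physical=[g,B,k,D,H,F,G,E,I], logical=[I,g,B,k,D,H,F,G,E]
After op 5 (rotate(-3)): offset=5, physical=[g,B,k,D,H,F,G,E,I], logical=[F,G,E,I,g,B,k,D,H]
After op 6 (rotate(-2)): offset=3, physical=[g,B,k,D,H,F,G,E,I], logical=[D,H,F,G,E,I,g,B,k]
After op 7 (rotate(-1)): offset=2, physical=[g,B,k,D,H,F,G,E,I], logical=[k,D,H,F,G,E,I,g,B]

Answer: k,D,H,F,G,E,I,g,B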